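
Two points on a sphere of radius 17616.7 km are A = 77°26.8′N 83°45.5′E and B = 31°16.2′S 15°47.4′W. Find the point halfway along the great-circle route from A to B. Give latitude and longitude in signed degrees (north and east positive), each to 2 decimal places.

28.37°, -1.12°

Central angle δ = 2.1382 rad. Interpolating on the sphere with fraction f = 0.5:
P = [sin((1−f)δ)·A + sin(fδ)·B] / sin δ = 1.0397·A + 1.0397·B in Cartesian coordinates,
giving P = (0.8797, -0.0172, 0.4752), i.e. latitude 28.37°, longitude -1.12°.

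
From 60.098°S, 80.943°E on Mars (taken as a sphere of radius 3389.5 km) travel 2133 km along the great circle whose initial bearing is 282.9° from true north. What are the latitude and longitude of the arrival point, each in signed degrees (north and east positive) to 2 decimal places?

-39.44°, 32.96°

Angular distance δ = d/R = 2133/3389.5 = 0.62930 rad; initial bearing θ = 4.9375 rad.
sin φ₂ = sin φ₁ cos δ + cos φ₁ sin δ cos θ = (-0.8669)(0.8084) + (0.4985)(0.5886)(0.2233) = -0.6353, so φ₂ = -39.44°.
Δλ = atan2(sin θ sin δ cos φ₁, cos δ − sin φ₁ sin φ₂) = atan2(-0.2860, 0.2577) = -47.981°.
λ₂ = 80.943° − 47.981° = 32.96°.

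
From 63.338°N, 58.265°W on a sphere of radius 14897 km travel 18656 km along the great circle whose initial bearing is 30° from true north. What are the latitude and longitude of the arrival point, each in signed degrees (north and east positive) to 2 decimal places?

Angular distance δ = d/R = 18656/14897 = 1.25233 rad; initial bearing θ = 0.5236 rad.
sin φ₂ = sin φ₁ cos δ + cos φ₁ sin δ cos θ = (0.8937)(0.3131) + (0.4487)(0.9497)(0.8660) = 0.6489, so φ₂ = 40.46°.
Δλ = atan2(sin θ sin δ cos φ₁, cos δ − sin φ₁ sin φ₂) = atan2(0.2131, -0.2668) = 141.385°.
λ₂ = -58.265° + 141.385° = 83.12°.

40.46°, 83.12°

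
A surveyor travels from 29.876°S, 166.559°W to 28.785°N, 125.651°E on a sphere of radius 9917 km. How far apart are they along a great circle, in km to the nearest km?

15107 km

Let φ₁ = -0.5214 rad, φ₂ = 0.5024 rad, and Δλ = -1.1832 rad.
cos c = sin φ₁ sin φ₂ + cos φ₁ cos φ₂ cos Δλ = (-0.4981)(0.4815) + (0.8671)(0.8764)(0.3780) = 0.04741,
so c = arccos(0.04741) = 1.52337 rad.
Distance = R·c = 9917 × 1.5234 ≈ 15107 km.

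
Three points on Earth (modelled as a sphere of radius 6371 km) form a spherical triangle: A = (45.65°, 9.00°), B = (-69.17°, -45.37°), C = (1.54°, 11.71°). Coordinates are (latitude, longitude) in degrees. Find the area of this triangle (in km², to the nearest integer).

14093869 km²

Side lengths (central angles): a = 1.4019, b = 0.7710, c = 2.1218 rad; semiperimeter s = 2.1474.
By l'Huilier's theorem, tan(E/4) = √[tan(s/2) tan((s−a)/2) tan((s−b)/2) tan((s−c)/2)], giving spherical excess E = 0.3472 rad.
Area = E·R² = 0.3472 × (6371)² ≈ 14093869 km².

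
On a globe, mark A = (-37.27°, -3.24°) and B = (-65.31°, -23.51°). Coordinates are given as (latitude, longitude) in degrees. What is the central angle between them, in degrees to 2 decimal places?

Let φ₁ = -0.6505 rad, φ₂ = -1.1399 rad, and Δλ = -0.3538 rad.
Haversine: a = sin²(Δφ/2) + cos φ₁ cos φ₂ sin²(Δλ/2) = 0.0587 + (0.7958)(0.4177)(0.0310) = 0.06898.
Central angle c = 2·arcsin(√a) = 0.53153 rad.
So the angular separation is 30.45°.

30.45°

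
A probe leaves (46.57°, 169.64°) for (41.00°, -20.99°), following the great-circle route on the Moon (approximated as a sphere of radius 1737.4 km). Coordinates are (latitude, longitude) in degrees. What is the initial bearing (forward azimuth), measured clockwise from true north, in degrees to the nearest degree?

8°

With φ₁ = 0.8128, φ₂ = 0.7156, Δλ = 2.9561 rad, the forward-azimuth formula gives
θ = atan2( sin Δλ cos φ₂ , cos φ₁ sin φ₂ − sin φ₁ cos φ₂ cos Δλ ) = atan2(0.1392, 0.9897) = 8.01°.
So the initial bearing is 8°.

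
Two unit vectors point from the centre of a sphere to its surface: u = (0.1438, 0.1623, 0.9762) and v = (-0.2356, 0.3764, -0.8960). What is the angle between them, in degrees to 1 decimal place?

147.9°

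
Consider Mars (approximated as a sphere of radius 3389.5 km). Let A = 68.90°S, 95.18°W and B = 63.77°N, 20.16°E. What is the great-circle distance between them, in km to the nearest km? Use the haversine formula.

9159 km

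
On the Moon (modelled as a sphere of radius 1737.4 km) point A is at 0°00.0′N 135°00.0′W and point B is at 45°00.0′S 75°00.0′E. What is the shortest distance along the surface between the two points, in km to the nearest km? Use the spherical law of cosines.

In radians: φ₁ = 0.0000, φ₂ = -0.7854, Δλ = -150.000° = -2.6180 rad.
cos c = sin φ₁ sin φ₂ + cos φ₁ cos φ₂ cos Δλ = (0.0000)(-0.7071) + (1.0000)(0.7071)(-0.8660) = -0.61237,
so c = arccos(-0.61237) = 2.22985 rad.
Distance = R·c = 1737.4 × 2.2299 ≈ 3874 km.

3874 km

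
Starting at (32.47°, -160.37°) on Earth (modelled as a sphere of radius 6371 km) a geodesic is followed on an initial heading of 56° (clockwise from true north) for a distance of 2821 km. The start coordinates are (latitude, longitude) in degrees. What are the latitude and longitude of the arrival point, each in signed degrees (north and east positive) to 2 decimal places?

43.41°, -131.10°

Angular distance δ = d/R = 2821/6371 = 0.44279 rad; initial bearing θ = 0.9774 rad.
sin φ₂ = sin φ₁ cos δ + cos φ₁ sin δ cos θ = (0.5369)(0.9036) + (0.8437)(0.4285)(0.5592) = 0.6872, so φ₂ = 43.41°.
Δλ = atan2(sin θ sin δ cos φ₁, cos δ − sin φ₁ sin φ₂) = atan2(0.2997, 0.5346) = 29.273°.
λ₂ = -160.370° + 29.273° = -131.10°.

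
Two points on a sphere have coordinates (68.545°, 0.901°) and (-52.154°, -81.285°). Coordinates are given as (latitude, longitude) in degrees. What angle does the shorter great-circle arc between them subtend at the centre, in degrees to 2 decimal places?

Let φ₁ = 1.1963 rad, φ₂ = -0.9103 rad, and Δλ = -1.4344 rad.
cos c = sin φ₁ sin φ₂ + cos φ₁ cos φ₂ cos Δλ = (0.9307)(-0.7897) + (0.3658)(0.6135)(0.1360) = -0.70443,
so c = arccos(-0.70443) = 2.35242 rad.
So the angular separation is 134.78°.

134.78°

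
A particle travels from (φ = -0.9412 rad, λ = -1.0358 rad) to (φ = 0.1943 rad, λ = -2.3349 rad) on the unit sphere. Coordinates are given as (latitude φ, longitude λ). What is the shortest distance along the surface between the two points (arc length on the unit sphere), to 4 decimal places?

With latitudes φ₁ = -53.927°, φ₂ = 11.133° and longitude difference Δλ = -74.433°:
cos c = sin φ₁ sin φ₂ + cos φ₁ cos φ₂ cos Δλ = (-0.8083)(0.1931) + (0.5888)(0.9812)(0.2684) = -0.00101,
so c = arccos(-0.00101) = 1.57181 rad.
On the unit sphere the arc length equals the central angle: 1.5718.

1.5718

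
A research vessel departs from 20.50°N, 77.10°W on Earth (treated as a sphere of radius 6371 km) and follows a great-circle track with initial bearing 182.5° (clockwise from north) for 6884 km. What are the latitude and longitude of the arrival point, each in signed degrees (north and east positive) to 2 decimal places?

-41.35°, -80.04°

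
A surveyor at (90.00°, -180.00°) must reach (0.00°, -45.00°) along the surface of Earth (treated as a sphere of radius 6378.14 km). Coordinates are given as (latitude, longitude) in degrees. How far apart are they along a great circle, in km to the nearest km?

Let φ₁ = 1.5708 rad, φ₂ = 0.0000 rad, and Δλ = 2.3562 rad.
cos c = sin φ₁ sin φ₂ + cos φ₁ cos φ₂ cos Δλ = (1.0000)(0.0000) + (0.0000)(1.0000)(-0.7071) = 0.00000,
so c = arccos(0.00000) = 1.57080 rad.
Distance = R·c = 6378.14 × 1.5708 ≈ 10019 km.

10019 km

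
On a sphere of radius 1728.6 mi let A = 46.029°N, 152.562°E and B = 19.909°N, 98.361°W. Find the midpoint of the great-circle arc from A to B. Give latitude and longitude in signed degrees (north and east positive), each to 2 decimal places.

The central angle between A and B is δ = 1.5391 rad.
With f = 0.5, the slerp weights are sin((1−f)δ)/sin δ = 0.6962 and sin(fδ)/sin δ = 0.6962.
Weighted sum of the unit vectors: (0.6962)·(-0.6162,0.3199,0.7197) + (0.6962)·(-0.1367,-0.9302,0.3405) = (-0.5241, -0.4249, 0.7381).
Converting back: φ = atan2(z, √(x²+y²)) = 47.57°, λ = atan2(y, x) = -140.97°.

47.57°, -140.97°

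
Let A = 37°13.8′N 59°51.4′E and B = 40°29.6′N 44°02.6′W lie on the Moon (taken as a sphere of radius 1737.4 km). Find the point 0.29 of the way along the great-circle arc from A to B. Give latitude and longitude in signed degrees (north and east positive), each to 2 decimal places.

48.93°, 34.17°

The central angle between A and B is δ = 1.3208 rad.
With f = 0.29, the slerp weights are sin((1−f)δ)/sin δ = 0.8321 and sin(fδ)/sin δ = 0.3857.
Weighted sum of the unit vectors: (0.8321)·(0.3998,0.6885,0.6050) + (0.3857)·(0.5466,-0.5287,0.6494) = (0.5436, 0.3690, 0.7539).
Converting back: φ = atan2(z, √(x²+y²)) = 48.93°, λ = atan2(y, x) = 34.17°.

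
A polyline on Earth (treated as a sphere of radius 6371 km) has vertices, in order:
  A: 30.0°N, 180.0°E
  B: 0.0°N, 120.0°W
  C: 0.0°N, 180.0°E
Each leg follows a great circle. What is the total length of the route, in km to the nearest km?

Leg A→B: central angle 1.1230 rad, distance 7154.4 km.
Leg B→C: central angle 1.0472 rad, distance 6671.7 km.
Total: 7154.4 + 6671.7 ≈ 13826 km.

13826 km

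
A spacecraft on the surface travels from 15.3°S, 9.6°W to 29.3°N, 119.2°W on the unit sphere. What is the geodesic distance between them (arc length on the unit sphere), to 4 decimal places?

1.9947

Let φ₁ = -0.2670 rad, φ₂ = 0.5114 rad, and Δλ = -1.9129 rad.
cos c = sin φ₁ sin φ₂ + cos φ₁ cos φ₂ cos Δλ = (-0.2639)(0.4894) + (0.9646)(0.8721)(-0.3355) = -0.41130,
so c = arccos(-0.41130) = 1.99468 rad.
On the unit sphere the arc length equals the central angle: 1.9947.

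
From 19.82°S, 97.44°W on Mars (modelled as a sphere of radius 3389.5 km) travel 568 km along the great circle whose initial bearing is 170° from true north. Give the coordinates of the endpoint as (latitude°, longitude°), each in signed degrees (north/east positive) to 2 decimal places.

Angular distance δ = d/R = 568/3389.5 = 0.16758 rad; initial bearing θ = 2.9671 rad.
sin φ₂ = sin φ₁ cos δ + cos φ₁ sin δ cos θ = (-0.3391)(0.9860) + (0.9408)(0.1668)(-0.9848) = -0.4888, so φ₂ = -29.26°.
Δλ = atan2(sin θ sin δ cos φ₁, cos δ − sin φ₁ sin φ₂) = atan2(0.0272, 0.8202) = 1.903°.
λ₂ = -97.440° + 1.903° = -95.54°.

-29.26°, -95.54°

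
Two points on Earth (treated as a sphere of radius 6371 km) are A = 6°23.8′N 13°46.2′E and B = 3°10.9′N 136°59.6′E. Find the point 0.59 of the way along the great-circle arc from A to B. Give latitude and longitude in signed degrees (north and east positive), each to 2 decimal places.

Central angle δ = 2.1382 rad. Interpolating on the sphere with fraction f = 0.59:
P = [sin((1−f)δ)·A + sin(fδ)·B] / sin δ = 0.9115·A + 1.1296·B in Cartesian coordinates,
giving P = (0.0550, 0.9849, 0.1642), i.e. latitude 9.45°, longitude 86.80°.

9.45°, 86.80°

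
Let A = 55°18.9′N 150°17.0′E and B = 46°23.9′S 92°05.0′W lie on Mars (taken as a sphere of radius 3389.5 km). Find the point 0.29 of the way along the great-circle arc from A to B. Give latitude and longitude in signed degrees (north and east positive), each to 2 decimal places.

32.22°, -160.96°

The central angle between A and B is δ = 2.4615 rad.
With f = 0.29, the slerp weights are sin((1−f)δ)/sin δ = 1.5653 and sin(fδ)/sin δ = 1.0411.
Weighted sum of the unit vectors: (1.5653)·(-0.4942,0.2821,0.8223) + (1.0411)·(-0.0251,-0.6892,-0.7242) = (-0.7997, -0.2759, 0.5332).
Converting back: φ = atan2(z, √(x²+y²)) = 32.22°, λ = atan2(y, x) = -160.96°.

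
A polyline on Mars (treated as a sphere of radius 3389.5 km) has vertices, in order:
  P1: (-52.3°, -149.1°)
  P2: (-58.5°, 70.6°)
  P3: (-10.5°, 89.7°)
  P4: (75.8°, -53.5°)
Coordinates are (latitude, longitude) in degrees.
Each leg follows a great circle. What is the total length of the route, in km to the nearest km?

13397 km

Leg P1→P2: central angle 1.1276 rad, distance 3822.2 km.
Leg P2→P3: central angle 0.8752 rad, distance 2966.5 km.
Leg P3→P4: central angle 1.9496 rad, distance 6608.1 km.
Total: 3822.2 + 2966.5 + 6608.1 ≈ 13397 km.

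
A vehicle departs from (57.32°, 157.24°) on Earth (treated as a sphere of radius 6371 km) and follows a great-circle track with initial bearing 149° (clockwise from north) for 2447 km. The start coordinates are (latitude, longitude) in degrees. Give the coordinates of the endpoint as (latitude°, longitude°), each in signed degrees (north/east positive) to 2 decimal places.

Angular distance δ = d/R = 2447/6371 = 0.38408 rad; initial bearing θ = 2.6005 rad.
sin φ₂ = sin φ₁ cos δ + cos φ₁ sin δ cos θ = (0.8417)(0.9271) + (0.5399)(0.3747)(-0.8572) = 0.6069, so φ₂ = 37.37°.
Δλ = atan2(sin θ sin δ cos φ₁, cos δ − sin φ₁ sin φ₂) = atan2(0.1042, 0.4163) = 14.054°.
λ₂ = 157.240° + 14.054° = 171.29°.

37.37°, 171.29°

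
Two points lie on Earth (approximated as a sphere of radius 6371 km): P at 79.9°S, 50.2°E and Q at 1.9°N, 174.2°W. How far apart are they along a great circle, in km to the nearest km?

11018 km

Let φ₁ = -1.3945 rad, φ₂ = 0.0332 rad, and Δλ = 2.3667 rad.
cos c = sin φ₁ sin φ₂ + cos φ₁ cos φ₂ cos Δλ = (-0.9845)(0.0332) + (0.1754)(0.9995)(-0.7145) = -0.15787,
so c = arccos(-0.15787) = 1.72933 rad.
Distance = R·c = 6371 × 1.7293 ≈ 11018 km.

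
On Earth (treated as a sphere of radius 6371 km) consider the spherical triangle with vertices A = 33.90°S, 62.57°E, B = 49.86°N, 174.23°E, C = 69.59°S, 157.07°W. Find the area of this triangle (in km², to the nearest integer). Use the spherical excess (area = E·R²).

Side lengths (central angles): a = 2.1168, b = 1.2663, c = 2.2445 rad; semiperimeter s = 2.8138.
By l'Huilier's theorem, tan(E/4) = √[tan(s/2) tan((s−a)/2) tan((s−b)/2) tan((s−c)/2)], giving spherical excess E = 2.6805 rad.
Area = E·R² = 2.6805 × (6371)² ≈ 108799683 km².

108799683 km²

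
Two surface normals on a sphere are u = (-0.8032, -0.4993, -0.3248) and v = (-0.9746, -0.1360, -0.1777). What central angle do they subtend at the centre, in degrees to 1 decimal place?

u·v = 0.9084; |u| = 1.0000, |v| = 1.0000.
cos θ = (u·v)/(|u||v|) = 0.9085, so θ = 24.7°.

24.7°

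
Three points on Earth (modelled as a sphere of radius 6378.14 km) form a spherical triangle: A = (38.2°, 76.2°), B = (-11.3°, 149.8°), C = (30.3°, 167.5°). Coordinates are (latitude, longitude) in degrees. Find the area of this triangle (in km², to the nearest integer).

24946375 km²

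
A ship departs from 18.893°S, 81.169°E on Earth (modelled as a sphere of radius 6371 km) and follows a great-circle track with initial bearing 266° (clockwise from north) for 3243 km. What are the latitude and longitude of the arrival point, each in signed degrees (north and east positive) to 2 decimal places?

-18.36°, 50.36°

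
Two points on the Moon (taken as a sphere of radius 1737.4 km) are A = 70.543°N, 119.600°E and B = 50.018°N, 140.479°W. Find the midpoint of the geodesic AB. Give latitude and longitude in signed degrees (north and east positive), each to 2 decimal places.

68.57°, -169.76°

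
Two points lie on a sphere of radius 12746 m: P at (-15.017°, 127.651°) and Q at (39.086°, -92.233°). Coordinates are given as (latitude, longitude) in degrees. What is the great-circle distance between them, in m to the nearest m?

30614 m

Let φ₁ = -0.2621 rad, φ₂ = 0.6822 rad, and Δλ = 2.4455 rad.
cos c = sin φ₁ sin φ₂ + cos φ₁ cos φ₂ cos Δλ = (-0.2591)(0.6305) + (0.9658)(0.7762)(-0.7673) = -0.73863,
so c = arccos(-0.73863) = 2.40184 rad.
Distance = R·c = 12746 × 2.4018 ≈ 30614 m.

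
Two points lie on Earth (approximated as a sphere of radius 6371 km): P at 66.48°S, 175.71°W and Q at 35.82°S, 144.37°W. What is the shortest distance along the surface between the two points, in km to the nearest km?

3960 km

With latitudes φ₁ = -66.480°, φ₂ = -35.820° and longitude difference Δλ = 31.340°:
cos c = sin φ₁ sin φ₂ + cos φ₁ cos φ₂ cos Δλ = (-0.9169)(-0.5852) + (0.3991)(0.8109)(0.8541) = 0.81300,
so c = arccos(0.81300) = 0.62152 rad.
Distance = R·c = 6371 × 0.6215 ≈ 3960 km.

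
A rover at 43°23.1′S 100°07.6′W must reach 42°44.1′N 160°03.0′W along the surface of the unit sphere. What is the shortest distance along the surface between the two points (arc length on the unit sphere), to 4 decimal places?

In radians: φ₁ = -0.7572, φ₂ = 0.7459, Δλ = -59.923° = -1.0459 rad.
Haversine: a = sin²(Δφ/2) + cos φ₁ cos φ₂ sin²(Δλ/2) = 0.4662 + (0.7268)(0.7345)(0.2494) = 0.59931.
Central angle c = 2·arcsin(√a) = 1.77074 rad.
On the unit sphere the arc length equals the central angle: 1.7707.

1.7707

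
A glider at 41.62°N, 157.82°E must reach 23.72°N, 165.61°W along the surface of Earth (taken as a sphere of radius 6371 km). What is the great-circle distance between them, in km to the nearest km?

Let φ₁ = 0.7264 rad, φ₂ = 0.4140 rad, and Δλ = 0.6383 rad.
Haversine: a = sin²(Δφ/2) + cos φ₁ cos φ₂ sin²(Δλ/2) = 0.0242 + (0.7476)(0.9155)(0.0984) = 0.09157.
Central angle c = 2·arcsin(√a) = 0.61486 rad.
Distance = R·c = 6371 × 0.6149 ≈ 3917 km.

3917 km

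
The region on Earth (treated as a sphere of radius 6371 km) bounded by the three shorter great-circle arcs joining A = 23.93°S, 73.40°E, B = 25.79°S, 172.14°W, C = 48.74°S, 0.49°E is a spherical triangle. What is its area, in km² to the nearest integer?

Side lengths (central angles): a = 1.8357, b = 1.0678, c = 1.7358 rad; semiperimeter s = 2.3197.
By l'Huilier's theorem, tan(E/4) = √[tan(s/2) tan((s−a)/2) tan((s−b)/2) tan((s−c)/2)], giving spherical excess E = 1.3494 rad.
Area = E·R² = 1.3494 × (6371)² ≈ 54773466 km².

54773466 km²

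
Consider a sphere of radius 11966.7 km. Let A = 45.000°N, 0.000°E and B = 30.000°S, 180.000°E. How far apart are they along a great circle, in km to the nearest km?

34462 km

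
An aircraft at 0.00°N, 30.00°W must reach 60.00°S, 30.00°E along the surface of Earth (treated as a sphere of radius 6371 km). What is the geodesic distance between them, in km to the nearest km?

In radians: φ₁ = 0.0000, φ₂ = -1.0472, Δλ = 60.000° = 1.0472 rad.
cos c = sin φ₁ sin φ₂ + cos φ₁ cos φ₂ cos Δλ = (0.0000)(-0.8660) + (1.0000)(0.5000)(0.5000) = 0.25000,
so c = arccos(0.25000) = 1.31812 rad.
Distance = R·c = 6371 × 1.3181 ≈ 8398 km.

8398 km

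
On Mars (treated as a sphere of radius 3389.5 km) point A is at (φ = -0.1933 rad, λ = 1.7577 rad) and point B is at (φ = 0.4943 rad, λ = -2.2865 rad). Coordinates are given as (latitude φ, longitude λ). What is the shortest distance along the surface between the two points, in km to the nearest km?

In radians: φ₁ = -0.1933, φ₂ = 0.4943, Δλ = 128.284° = 2.2390 rad.
cos c = sin φ₁ sin φ₂ + cos φ₁ cos φ₂ cos Δλ = (-0.1921)(0.4744) + (0.9814)(0.8803)(-0.6196) = -0.62638,
so c = arccos(-0.62638) = 2.24770 rad.
Distance = R·c = 3389.5 × 2.2477 ≈ 7619 km.

7619 km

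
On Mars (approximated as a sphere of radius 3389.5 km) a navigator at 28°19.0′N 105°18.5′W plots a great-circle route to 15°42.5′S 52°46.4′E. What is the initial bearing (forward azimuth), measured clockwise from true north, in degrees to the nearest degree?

With φ₁ = 0.4942, φ₂ = -0.2742, Δλ = 2.7590 rad, the forward-azimuth formula gives
θ = atan2( sin Δλ cos φ₂ , cos φ₁ sin φ₂ − sin φ₁ cos φ₂ cos Δλ ) = atan2(0.3593, 0.1853) = 62.72°.
So the initial bearing is 63°.

63°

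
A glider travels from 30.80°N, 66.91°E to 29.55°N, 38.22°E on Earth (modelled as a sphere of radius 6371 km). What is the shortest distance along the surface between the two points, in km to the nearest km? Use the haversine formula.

In radians: φ₁ = 0.5376, φ₂ = 0.5157, Δλ = -28.690° = -0.5007 rad.
Haversine: a = sin²(Δφ/2) + cos φ₁ cos φ₂ sin²(Δλ/2) = 0.0001 + (0.8590)(0.8699)(0.0614) = 0.04599.
Central angle c = 2·arcsin(√a) = 0.43225 rad.
Distance = R·c = 6371 × 0.4323 ≈ 2754 km.

2754 km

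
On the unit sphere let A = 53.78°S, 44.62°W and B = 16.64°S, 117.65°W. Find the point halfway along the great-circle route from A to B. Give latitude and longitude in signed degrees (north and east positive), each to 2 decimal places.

Central angle δ = 1.1634 rad. Interpolating on the sphere with fraction f = 0.5:
P = [sin((1−f)δ)·A + sin(fδ)·B] / sin δ = 0.5984·A + 0.5984·B in Cartesian coordinates,
giving P = (-0.0144, -0.7562, -0.6541), i.e. latitude -40.85°, longitude -91.09°.

-40.85°, -91.09°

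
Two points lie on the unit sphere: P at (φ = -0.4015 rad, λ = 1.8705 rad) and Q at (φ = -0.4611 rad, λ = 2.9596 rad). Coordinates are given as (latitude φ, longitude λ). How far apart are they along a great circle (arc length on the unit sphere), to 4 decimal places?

0.9815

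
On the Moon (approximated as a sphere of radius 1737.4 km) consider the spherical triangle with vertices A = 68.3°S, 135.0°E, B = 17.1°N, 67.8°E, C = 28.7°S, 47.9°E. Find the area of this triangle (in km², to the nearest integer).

1546352 km²

Side lengths (central angles): a = 0.8670, b = 1.0899, c = 1.7075 rad; semiperimeter s = 1.8322.
By l'Huilier's theorem, tan(E/4) = √[tan(s/2) tan((s−a)/2) tan((s−b)/2) tan((s−c)/2)], giving spherical excess E = 0.5123 rad.
Area = E·R² = 0.5123 × (1737.4)² ≈ 1546352 km².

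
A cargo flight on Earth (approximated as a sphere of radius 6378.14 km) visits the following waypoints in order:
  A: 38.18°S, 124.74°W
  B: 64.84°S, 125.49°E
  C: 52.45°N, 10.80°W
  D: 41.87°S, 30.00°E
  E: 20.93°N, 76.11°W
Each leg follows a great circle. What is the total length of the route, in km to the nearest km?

48374 km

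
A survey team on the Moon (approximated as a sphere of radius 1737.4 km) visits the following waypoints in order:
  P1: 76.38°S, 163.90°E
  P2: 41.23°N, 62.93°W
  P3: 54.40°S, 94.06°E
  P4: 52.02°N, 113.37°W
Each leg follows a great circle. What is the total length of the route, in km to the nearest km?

14039 km

Leg P1→P2: central angle 2.4368 rad, distance 4233.6 km.
Leg P2→P3: central angle 2.7901 rad, distance 4847.5 km.
Leg P3→P4: central angle 2.8538 rad, distance 4958.1 km.
Total: 4233.6 + 4847.5 + 4958.1 ≈ 14039 km.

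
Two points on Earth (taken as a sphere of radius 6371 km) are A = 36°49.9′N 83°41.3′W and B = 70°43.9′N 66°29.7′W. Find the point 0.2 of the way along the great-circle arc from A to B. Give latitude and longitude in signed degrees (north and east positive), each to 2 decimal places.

43.74°, -82.04°

Central angle δ = 0.6125 rad. Interpolating on the sphere with fraction f = 0.2:
P = [sin((1−f)δ)·A + sin(fδ)·B] / sin δ = 0.8186·A + 0.2125·B in Cartesian coordinates,
giving P = (0.1000, -0.7156, 0.6914), i.e. latitude 43.74°, longitude -82.04°.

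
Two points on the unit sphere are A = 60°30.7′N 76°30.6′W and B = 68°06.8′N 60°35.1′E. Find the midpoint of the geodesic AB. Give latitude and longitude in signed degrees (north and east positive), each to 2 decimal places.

79.44°, -27.33°

Central angle δ = 0.8321 rad. Interpolating on the sphere with fraction f = 0.5:
P = [sin((1−f)δ)·A + sin(fδ)·B] / sin δ = 0.5466·A + 0.5466·B in Cartesian coordinates,
giving P = (0.1628, -0.0842, 0.9831), i.e. latitude 79.44°, longitude -27.33°.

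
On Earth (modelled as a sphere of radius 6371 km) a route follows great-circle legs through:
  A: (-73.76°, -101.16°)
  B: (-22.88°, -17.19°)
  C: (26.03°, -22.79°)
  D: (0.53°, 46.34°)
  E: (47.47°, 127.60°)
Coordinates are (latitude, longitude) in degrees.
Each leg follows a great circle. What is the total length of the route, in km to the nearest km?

30068 km

Leg A→B: central angle 1.1589 rad, distance 7383.3 km.
Leg B→C: central angle 0.8589 rad, distance 5471.9 km.
Leg C→D: central angle 1.2407 rad, distance 7904.3 km.
Leg D→E: central angle 1.4610 rad, distance 9308.3 km.
Total: 7383.3 + 5471.9 + 7904.3 + 9308.3 ≈ 30068 km.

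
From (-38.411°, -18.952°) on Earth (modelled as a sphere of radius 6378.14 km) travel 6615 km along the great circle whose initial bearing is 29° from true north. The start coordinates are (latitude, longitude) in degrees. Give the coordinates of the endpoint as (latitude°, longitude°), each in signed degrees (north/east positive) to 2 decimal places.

15.90°, 6.77°

Angular distance δ = d/R = 6615/6378.14 = 1.03714 rad; initial bearing θ = 0.5061 rad.
sin φ₂ = sin φ₁ cos δ + cos φ₁ sin δ cos θ = (-0.6213)(0.5087) + (0.7836)(0.8610)(0.8746) = 0.2740, so φ₂ = 15.90°.
Δλ = atan2(sin θ sin δ cos φ₁, cos δ − sin φ₁ sin φ₂) = atan2(0.3271, 0.6789) = 25.722°.
λ₂ = -18.952° + 25.722° = 6.77°.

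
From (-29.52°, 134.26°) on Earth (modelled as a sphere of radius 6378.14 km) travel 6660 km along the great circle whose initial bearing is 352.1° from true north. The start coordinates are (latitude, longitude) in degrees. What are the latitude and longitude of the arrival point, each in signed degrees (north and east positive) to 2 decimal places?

Angular distance δ = d/R = 6660/6378.14 = 1.04419 rad; initial bearing θ = 6.1453 rad.
sin φ₂ = sin φ₁ cos δ + cos φ₁ sin δ cos θ = (-0.4927)(0.5026) + (0.8702)(0.8645)(0.9905) = 0.4975, so φ₂ = 29.84°.
Δλ = atan2(sin θ sin δ cos φ₁, cos δ − sin φ₁ sin φ₂) = atan2(-0.1034, 0.7477) = -7.873°.
λ₂ = 134.260° − 7.873° = 126.39°.

29.84°, 126.39°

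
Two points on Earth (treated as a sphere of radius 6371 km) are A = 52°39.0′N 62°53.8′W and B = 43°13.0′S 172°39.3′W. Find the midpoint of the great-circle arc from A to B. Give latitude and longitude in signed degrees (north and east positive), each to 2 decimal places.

Central angle δ = 2.3376 rad. Interpolating on the sphere with fraction f = 0.5:
P = [sin((1−f)δ)·A + sin(fδ)·B] / sin δ = 1.2779·A + 1.2779·B in Cartesian coordinates,
giving P = (-0.5704, -0.8092, 0.1408), i.e. latitude 8.09°, longitude -125.18°.

8.09°, -125.18°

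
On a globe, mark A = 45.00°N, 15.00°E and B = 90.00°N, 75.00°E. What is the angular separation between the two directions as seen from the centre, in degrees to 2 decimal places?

In radians: φ₁ = 0.7854, φ₂ = 1.5708, Δλ = 60.000° = 1.0472 rad.
Haversine: a = sin²(Δφ/2) + cos φ₁ cos φ₂ sin²(Δλ/2) = 0.1464 + (0.7071)(0.0000)(0.2500) = 0.14645.
Central angle c = 2·arcsin(√a) = 0.78540 rad.
So the angular separation is 45.00°.

45.00°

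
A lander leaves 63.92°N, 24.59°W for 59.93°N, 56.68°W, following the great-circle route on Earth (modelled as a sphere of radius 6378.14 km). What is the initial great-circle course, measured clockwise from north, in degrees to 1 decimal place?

With φ₁ = 1.1156, φ₂ = 1.0460, Δλ = -0.5601 rad, the forward-azimuth formula gives
θ = atan2( sin Δλ cos φ₂ , cos φ₁ sin φ₂ − sin φ₁ cos φ₂ cos Δλ ) = atan2(-0.2662, -0.0008) = -90.18°.
Adding 360° brings this into [0°, 360°): 269.8°.

269.8°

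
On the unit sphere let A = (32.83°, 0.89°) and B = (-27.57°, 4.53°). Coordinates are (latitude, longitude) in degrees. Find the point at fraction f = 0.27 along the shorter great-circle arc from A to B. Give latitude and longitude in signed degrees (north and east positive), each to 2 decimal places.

The central angle between A and B is δ = 1.0559 rad.
With f = 0.27, the slerp weights are sin((1−f)δ)/sin δ = 0.8005 and sin(fδ)/sin δ = 0.3231.
Weighted sum of the unit vectors: (0.8005)·(0.8402,0.0131,0.5421) + (0.3231)·(0.8837,0.0700,-0.4628) = (0.9581, 0.0331, 0.2844).
Converting back: φ = atan2(z, √(x²+y²)) = 16.52°, λ = atan2(y, x) = 1.98°.

16.52°, 1.98°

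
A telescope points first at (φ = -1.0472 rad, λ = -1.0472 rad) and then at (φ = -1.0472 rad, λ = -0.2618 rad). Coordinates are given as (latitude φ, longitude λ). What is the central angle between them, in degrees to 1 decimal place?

With latitudes φ₁ = -60.000°, φ₂ = -60.000° and longitude difference Δλ = 45.000°:
Haversine: a = sin²(Δφ/2) + cos φ₁ cos φ₂ sin²(Δλ/2) = 0.0000 + (0.5000)(0.5000)(0.1464) = 0.03661.
Central angle c = 2·arcsin(√a) = 0.38506 rad.
So the angular separation is 22.1°.

22.1°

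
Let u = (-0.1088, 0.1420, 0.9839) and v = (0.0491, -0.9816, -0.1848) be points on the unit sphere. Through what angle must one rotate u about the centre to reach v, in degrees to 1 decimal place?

109.1°

u·v = -0.3266; |u| = 1.0000, |v| = 1.0001.
cos θ = (u·v)/(|u||v|) = -0.3265, so θ = 109.1°.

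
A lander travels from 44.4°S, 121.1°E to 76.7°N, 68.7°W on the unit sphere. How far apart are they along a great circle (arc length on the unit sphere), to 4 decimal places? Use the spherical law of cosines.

2.5734

Let φ₁ = -0.7749 rad, φ₂ = 1.3387 rad, and Δλ = 2.9706 rad.
cos c = sin φ₁ sin φ₂ + cos φ₁ cos φ₂ cos Δλ = (-0.6997)(0.9732) + (0.7145)(0.2300)(-0.9854) = -0.84286,
so c = arccos(-0.84286) = 2.57338 rad.
On the unit sphere the arc length equals the central angle: 2.5734.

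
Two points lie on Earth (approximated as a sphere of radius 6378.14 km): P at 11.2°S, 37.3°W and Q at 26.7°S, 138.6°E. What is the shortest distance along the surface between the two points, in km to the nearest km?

Let φ₁ = -0.1955 rad, φ₂ = -0.4660 rad, and Δλ = 3.0700 rad.
cos c = sin φ₁ sin φ₂ + cos φ₁ cos φ₂ cos Δλ = (-0.1942)(-0.4493) + (0.9810)(0.8934)(-0.9974) = -0.78684,
so c = arccos(-0.78684) = 2.47647 rad.
Distance = R·c = 6378.14 × 2.4765 ≈ 15795 km.

15795 km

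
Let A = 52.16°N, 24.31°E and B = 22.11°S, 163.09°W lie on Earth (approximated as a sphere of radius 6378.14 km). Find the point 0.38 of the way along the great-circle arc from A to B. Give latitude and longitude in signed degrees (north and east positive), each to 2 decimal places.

The central angle between A and B is δ = 2.6077 rad.
With f = 0.38, the slerp weights are sin((1−f)δ)/sin δ = 1.9631 and sin(fδ)/sin δ = 1.6440.
Weighted sum of the unit vectors: (1.9631)·(0.5591,0.2525,0.7897) + (1.6440)·(-0.8864,-0.2695,-0.3764) = (-0.3597, 0.0528, 0.9316).
Converting back: φ = atan2(z, √(x²+y²)) = 68.68°, λ = atan2(y, x) = 171.66°.

68.68°, 171.66°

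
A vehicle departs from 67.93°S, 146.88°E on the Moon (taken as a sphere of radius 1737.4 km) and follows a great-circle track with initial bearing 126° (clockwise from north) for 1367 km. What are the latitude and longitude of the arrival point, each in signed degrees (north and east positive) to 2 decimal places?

-54.17°, -111.25°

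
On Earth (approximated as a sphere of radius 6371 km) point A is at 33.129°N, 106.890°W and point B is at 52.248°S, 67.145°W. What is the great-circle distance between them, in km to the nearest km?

10249 km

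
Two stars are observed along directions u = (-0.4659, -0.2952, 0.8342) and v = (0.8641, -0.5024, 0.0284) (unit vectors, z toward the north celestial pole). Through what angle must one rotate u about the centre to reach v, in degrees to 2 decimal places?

103.33°

u·v = -0.2306; |u| = 1.0000, |v| = 0.9999.
cos θ = (u·v)/(|u||v|) = -0.2306, so θ = 103.33°.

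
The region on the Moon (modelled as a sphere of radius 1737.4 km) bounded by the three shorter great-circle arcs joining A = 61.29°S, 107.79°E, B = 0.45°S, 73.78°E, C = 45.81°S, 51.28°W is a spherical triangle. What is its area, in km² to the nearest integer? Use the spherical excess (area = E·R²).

2903376 km²

Side lengths (central angles): a = 1.9766, b = 1.2491, c = 1.1537 rad; semiperimeter s = 2.1897.
By l'Huilier's theorem, tan(E/4) = √[tan(s/2) tan((s−a)/2) tan((s−b)/2) tan((s−c)/2)], giving spherical excess E = 0.9618 rad.
Area = E·R² = 0.9618 × (1737.4)² ≈ 2903376 km².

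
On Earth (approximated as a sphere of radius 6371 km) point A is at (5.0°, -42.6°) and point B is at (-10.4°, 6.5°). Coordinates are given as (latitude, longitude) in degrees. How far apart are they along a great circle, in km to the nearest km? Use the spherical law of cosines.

5700 km

In radians: φ₁ = 0.0873, φ₂ = -0.1815, Δλ = 49.100° = 0.8570 rad.
cos c = sin φ₁ sin φ₂ + cos φ₁ cos φ₂ cos Δλ = (0.0872)(-0.1805) + (0.9962)(0.9836)(0.6547) = 0.62580,
so c = arccos(0.62580) = 0.89464 rad.
Distance = R·c = 6371 × 0.8946 ≈ 5700 km.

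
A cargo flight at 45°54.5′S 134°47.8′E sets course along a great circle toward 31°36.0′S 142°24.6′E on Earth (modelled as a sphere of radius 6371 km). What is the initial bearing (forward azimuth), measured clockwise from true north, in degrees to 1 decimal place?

25.0°

Δλ = 7.613° = 0.1329 rad.
y = sin Δλ · cos φ₂ = (0.1325)(0.8517) = 0.1128
x = cos φ₁ sin φ₂ − sin φ₁ cos φ₂ cos Δλ = (0.6958)(-0.5240) − (-0.7182)(0.8517)(0.9912) = 0.2417
θ = atan2(y, x) = 25.02°, so the bearing is 25.0°.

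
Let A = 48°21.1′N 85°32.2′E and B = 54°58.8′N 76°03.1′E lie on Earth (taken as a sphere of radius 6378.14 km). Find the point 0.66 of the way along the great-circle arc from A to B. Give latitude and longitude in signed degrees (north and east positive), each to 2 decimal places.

The central angle between A and B is δ = 0.1544 rad.
With f = 0.66, the slerp weights are sin((1−f)δ)/sin δ = 0.3412 and sin(fδ)/sin δ = 0.6615.
Weighted sum of the unit vectors: (0.3412)·(0.0517,0.6625,0.7472) + (0.6615)·(0.1383,0.5569,0.8190) = (0.1091, 0.5945, 0.7967).
Converting back: φ = atan2(z, √(x²+y²)) = 52.81°, λ = atan2(y, x) = 79.60°.

52.81°, 79.60°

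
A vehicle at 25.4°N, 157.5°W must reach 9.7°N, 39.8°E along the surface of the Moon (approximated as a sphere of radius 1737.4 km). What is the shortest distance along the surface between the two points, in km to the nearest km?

4278 km

In radians: φ₁ = 0.4433, φ₂ = 0.1693, Δλ = -162.700° = -2.8397 rad.
Haversine: a = sin²(Δφ/2) + cos φ₁ cos φ₂ sin²(Δλ/2) = 0.0187 + (0.9033)(0.9857)(0.9774) = 0.88893.
Central angle c = 2·arcsin(√a) = 2.46206 rad.
Distance = R·c = 1737.4 × 2.4621 ≈ 4278 km.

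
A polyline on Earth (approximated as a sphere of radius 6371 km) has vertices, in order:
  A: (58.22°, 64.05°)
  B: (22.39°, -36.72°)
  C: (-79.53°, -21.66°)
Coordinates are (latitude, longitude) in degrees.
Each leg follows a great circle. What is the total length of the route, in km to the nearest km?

Leg A→B: central angle 1.3358 rad, distance 8510.6 km.
Leg B→C: central angle 1.7847 rad, distance 11370.6 km.
Total: 8510.6 + 11370.6 ≈ 19881 km.

19881 km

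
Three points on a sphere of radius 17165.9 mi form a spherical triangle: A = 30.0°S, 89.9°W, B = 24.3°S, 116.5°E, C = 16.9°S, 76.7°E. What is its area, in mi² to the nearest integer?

372817289 mi²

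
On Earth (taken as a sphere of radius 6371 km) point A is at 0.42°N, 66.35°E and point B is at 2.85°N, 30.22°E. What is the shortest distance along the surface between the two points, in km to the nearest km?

With latitudes φ₁ = 0.420°, φ₂ = 2.850° and longitude difference Δλ = -36.130°:
cos c = sin φ₁ sin φ₂ + cos φ₁ cos φ₂ cos Δλ = (0.0073)(0.0497) + (1.0000)(0.9988)(0.8077) = 0.80703,
so c = arccos(0.80703) = 0.63170 rad.
Distance = R·c = 6371 × 0.6317 ≈ 4025 km.

4025 km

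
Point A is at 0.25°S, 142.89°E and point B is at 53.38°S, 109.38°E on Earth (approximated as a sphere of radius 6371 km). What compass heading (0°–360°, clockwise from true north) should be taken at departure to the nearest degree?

202°

Δλ = -33.510° = -0.5849 rad.
y = sin Δλ · cos φ₂ = (-0.5521)(0.5965) = -0.3293
x = cos φ₁ sin φ₂ − sin φ₁ cos φ₂ cos Δλ = (1.0000)(-0.8026) − (-0.0044)(0.5965)(0.8338) = -0.8004
θ = atan2(y, x) = -157.64°; adding 360° gives 202°.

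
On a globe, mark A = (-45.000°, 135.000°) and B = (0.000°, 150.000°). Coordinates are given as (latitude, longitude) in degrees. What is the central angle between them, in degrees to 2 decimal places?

46.92°

Let φ₁ = -0.7854 rad, φ₂ = 0.0000 rad, and Δλ = 0.2618 rad.
Haversine: a = sin²(Δφ/2) + cos φ₁ cos φ₂ sin²(Δλ/2) = 0.1464 + (0.7071)(1.0000)(0.0170) = 0.15849.
Central angle c = 2·arcsin(√a) = 0.81892 rad.
So the angular separation is 46.92°.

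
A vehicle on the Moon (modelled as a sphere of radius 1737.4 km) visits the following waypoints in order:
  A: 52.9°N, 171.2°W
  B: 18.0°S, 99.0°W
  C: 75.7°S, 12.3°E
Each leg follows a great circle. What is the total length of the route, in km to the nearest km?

5207 km

Leg A→B: central angle 1.6420 rad, distance 2852.7 km.
Leg B→C: central angle 1.3550 rad, distance 2354.2 km.
Total: 2852.7 + 2354.2 ≈ 5207 km.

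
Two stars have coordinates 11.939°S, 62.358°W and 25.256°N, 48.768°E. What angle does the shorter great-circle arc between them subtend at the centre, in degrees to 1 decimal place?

114.0°

Let φ₁ = -0.2084 rad, φ₂ = 0.4408 rad, and Δλ = 1.9395 rad.
cos c = sin φ₁ sin φ₂ + cos φ₁ cos φ₂ cos Δλ = (-0.2069)(0.4267) + (0.9784)(0.9044)(-0.3604) = -0.40718,
so c = arccos(-0.40718) = 1.99016 rad.
So the angular separation is 114.0°.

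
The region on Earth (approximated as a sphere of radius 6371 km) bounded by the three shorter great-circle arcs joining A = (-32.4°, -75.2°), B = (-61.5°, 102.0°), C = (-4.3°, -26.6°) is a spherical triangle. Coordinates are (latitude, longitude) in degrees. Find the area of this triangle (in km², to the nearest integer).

Side lengths (central angles): a = 1.8039, b = 0.9311, c = 1.5022 rad; semiperimeter s = 2.1186.
By l'Huilier's theorem, tan(E/4) = √[tan(s/2) tan((s−a)/2) tan((s−b)/2) tan((s−c)/2)], giving spherical excess E = 0.9665 rad.
Area = E·R² = 0.9665 × (6371)² ≈ 39231887 km².

39231887 km²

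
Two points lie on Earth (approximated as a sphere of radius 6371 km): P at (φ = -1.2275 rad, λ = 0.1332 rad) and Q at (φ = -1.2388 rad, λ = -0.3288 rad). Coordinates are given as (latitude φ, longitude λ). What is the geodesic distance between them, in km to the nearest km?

970 km

With latitudes φ₁ = -70.331°, φ₂ = -70.978° and longitude difference Δλ = -26.471°:
Haversine: a = sin²(Δφ/2) + cos φ₁ cos φ₂ sin²(Δλ/2) = 0.0000 + (0.3366)(0.3259)(0.0524) = 0.00578.
Central angle c = 2·arcsin(√a) = 0.15223 rad.
Distance = R·c = 6371 × 0.1522 ≈ 970 km.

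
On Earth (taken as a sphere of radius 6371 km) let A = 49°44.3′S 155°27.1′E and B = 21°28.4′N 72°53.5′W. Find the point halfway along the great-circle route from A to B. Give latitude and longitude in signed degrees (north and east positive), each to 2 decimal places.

-29.71°, -116.83°

Central angle δ = 2.3173 rad. Interpolating on the sphere with fraction f = 0.5:
P = [sin((1−f)δ)·A + sin(fδ)·B] / sin δ = 1.2482·A + 1.2482·B in Cartesian coordinates,
giving P = (-0.3921, -0.7750, -0.4956), i.e. latitude -29.71°, longitude -116.83°.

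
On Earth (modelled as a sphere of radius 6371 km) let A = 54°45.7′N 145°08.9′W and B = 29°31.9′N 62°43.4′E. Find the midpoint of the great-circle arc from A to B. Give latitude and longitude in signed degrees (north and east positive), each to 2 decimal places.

Central angle δ = 1.6120 rad. Interpolating on the sphere with fraction f = 0.5:
P = [sin((1−f)δ)·A + sin(fδ)·B] / sin δ = 0.7221·A + 0.7221·B in Cartesian coordinates,
giving P = (-0.0540, 0.3204, 0.9458), i.e. latitude 71.04°, longitude 99.56°.

71.04°, 99.56°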